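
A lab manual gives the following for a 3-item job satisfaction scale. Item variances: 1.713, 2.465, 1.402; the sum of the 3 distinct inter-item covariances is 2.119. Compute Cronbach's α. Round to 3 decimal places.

Σσ²ᵢ = 1.713 + 2.465 + 1.402 = 5.580
Sum of distinct covariances = 2.119
σ²_T = Σσ²ᵢ + 2·Σcov = 5.580 + 2 × 2.119 = 9.818
α = (3/2)·(1 − 5.580/9.818) = 0.647

Cronbach's α = 0.647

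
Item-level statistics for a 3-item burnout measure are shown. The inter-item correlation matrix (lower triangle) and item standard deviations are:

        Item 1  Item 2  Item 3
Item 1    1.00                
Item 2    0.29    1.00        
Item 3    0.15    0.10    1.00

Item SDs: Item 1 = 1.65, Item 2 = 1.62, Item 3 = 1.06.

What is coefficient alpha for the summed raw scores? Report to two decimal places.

Σσ²ᵢ = 1.65² + 1.62² + 1.06² = 6.4705
Covariances σ_ij = r_ij · s_i · s_j:
  σ(Item 1,Item 2) = 0.29 × 1.65 × 1.62 = 0.7752
  σ(Item 1,Item 3) = 0.15 × 1.65 × 1.06 = 0.2623
  σ(Item 2,Item 3) = 0.10 × 1.62 × 1.06 = 0.1717
σ²_T = Σσ²ᵢ + 2·Σσ_ij = 6.4705 + 2 × 1.2092 = 8.8889
α = (3/2)·(1 − 6.4705/8.8889) = 0.41

coefficient alpha = 0.41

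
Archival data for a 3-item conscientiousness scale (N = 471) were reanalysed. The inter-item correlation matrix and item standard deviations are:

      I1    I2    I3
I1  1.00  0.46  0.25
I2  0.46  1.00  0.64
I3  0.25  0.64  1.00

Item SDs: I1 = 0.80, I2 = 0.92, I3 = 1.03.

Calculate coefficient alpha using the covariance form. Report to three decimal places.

coefficient alpha = 0.712

Σσ²ᵢ = 0.80² + 0.92² + 1.03² = 2.5473
Covariances σ_ij = r_ij · s_i · s_j:
  σ(I1,I2) = 0.46 × 0.80 × 0.92 = 0.3386
  σ(I1,I3) = 0.25 × 0.80 × 1.03 = 0.2060
  σ(I2,I3) = 0.64 × 0.92 × 1.03 = 0.6065
σ²_T = Σσ²ᵢ + 2·Σσ_ij = 2.5473 + 2 × 1.1511 = 4.8495
α = (3/2)·(1 − 2.5473/4.8495) = 0.712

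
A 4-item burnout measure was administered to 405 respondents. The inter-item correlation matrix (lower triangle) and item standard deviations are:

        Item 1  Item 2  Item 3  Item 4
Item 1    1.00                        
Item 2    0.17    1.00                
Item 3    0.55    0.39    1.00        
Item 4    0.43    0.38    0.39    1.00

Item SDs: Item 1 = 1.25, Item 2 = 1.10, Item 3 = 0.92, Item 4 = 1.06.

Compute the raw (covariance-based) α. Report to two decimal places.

α = 0.70

Σσ²ᵢ = 1.25² + 1.10² + 0.92² + 1.06² = 4.7425
Covariances σ_ij = r_ij · s_i · s_j:
  σ(Item 1,Item 2) = 0.17 × 1.25 × 1.10 = 0.2338
  σ(Item 1,Item 3) = 0.55 × 1.25 × 0.92 = 0.6325
  σ(Item 1,Item 4) = 0.43 × 1.25 × 1.06 = 0.5697
  σ(Item 2,Item 3) = 0.39 × 1.10 × 0.92 = 0.3947
  σ(Item 2,Item 4) = 0.38 × 1.10 × 1.06 = 0.4431
  σ(Item 3,Item 4) = 0.39 × 0.92 × 1.06 = 0.3803
σ²_T = Σσ²ᵢ + 2·Σσ_ij = 4.7425 + 2 × 2.6541 = 10.0507
α = (4/3)·(1 − 4.7425/10.0507) = 0.70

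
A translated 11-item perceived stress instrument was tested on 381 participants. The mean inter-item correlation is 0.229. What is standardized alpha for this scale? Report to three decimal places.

α = 0.766

Standardized α = k·r̄ / (1 + (k−1)·r̄) = 11 × 0.229 / (1 + 10 × 0.229)
  = 2.5190 / 3.2900 = 0.766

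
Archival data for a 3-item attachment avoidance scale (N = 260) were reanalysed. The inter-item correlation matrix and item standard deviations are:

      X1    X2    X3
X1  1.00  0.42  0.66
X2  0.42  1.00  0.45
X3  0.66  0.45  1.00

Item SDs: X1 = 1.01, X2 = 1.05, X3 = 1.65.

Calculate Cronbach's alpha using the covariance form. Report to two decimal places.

Cronbach's alpha = 0.73

Σσ²ᵢ = 1.01² + 1.05² + 1.65² = 4.8451
Covariances σ_ij = r_ij · s_i · s_j:
  σ(X1,X2) = 0.42 × 1.01 × 1.05 = 0.4454
  σ(X1,X3) = 0.66 × 1.01 × 1.65 = 1.0999
  σ(X2,X3) = 0.45 × 1.05 × 1.65 = 0.7796
σ²_T = Σσ²ᵢ + 2·Σσ_ij = 4.8451 + 2 × 2.3249 = 9.4949
α = (3/2)·(1 − 4.8451/9.4949) = 0.73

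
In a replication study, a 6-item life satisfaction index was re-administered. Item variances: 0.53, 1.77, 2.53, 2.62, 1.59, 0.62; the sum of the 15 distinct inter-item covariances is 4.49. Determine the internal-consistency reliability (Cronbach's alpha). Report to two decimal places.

Σσᵢ² = 0.53 + 1.77 + 2.53 + 2.62 + 1.59 + 0.62 = 9.66
Sum of distinct covariances = 4.49
Var(T) = Σσᵢ² + 2·Σcov = 9.66 + 2 × 4.49 = 18.64
α = (6/5)·(1 − 9.66/18.64) = 0.58

Cronbach's alpha = 0.58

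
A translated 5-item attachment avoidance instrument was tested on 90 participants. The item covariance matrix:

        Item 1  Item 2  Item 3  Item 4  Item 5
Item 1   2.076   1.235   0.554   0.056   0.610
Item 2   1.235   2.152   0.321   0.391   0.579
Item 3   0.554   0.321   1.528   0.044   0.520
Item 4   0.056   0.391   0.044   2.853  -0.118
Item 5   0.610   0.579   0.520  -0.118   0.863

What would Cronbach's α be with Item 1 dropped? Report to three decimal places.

Remaining items: Item 2, Item 3, Item 4, Item 5 (k = 4).
sum of item variances = 2.152 + 1.528 + 2.853 + 0.863 = 7.396
σ²_T = 7.396 + 2 × 1.737 = 10.870
α (item deleted) = (4/3)·(1 − 7.396/10.870) = 0.426

Cronbach's α = 0.426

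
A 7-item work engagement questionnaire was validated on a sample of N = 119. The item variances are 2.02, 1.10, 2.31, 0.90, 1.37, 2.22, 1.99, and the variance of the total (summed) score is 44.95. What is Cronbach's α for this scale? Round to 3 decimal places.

Cronbach's α = 0.858

sum of item variances = 2.02 + 1.10 + 2.31 + 0.90 + 1.37 + 2.22 + 1.99 = 11.91
α = (k/(k−1))·(1 − sum of item variances/σ²_T) = (7/6)·(1 − 11.91/44.95) = 0.858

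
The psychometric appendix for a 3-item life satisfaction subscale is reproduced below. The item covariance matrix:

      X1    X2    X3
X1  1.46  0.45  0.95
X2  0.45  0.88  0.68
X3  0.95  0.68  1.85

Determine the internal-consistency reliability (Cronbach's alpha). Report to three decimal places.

α = 0.747

Σσᵢ² = 1.46 + 0.88 + 1.85 = 4.19
Sum of off-diagonal covariances = 2.08
total variance = 4.19 + 2 × 2.08 = 8.35
α = (k/(k−1))·(1 − Σσᵢ²/total variance) = (3/2)·(1 − 4.19/8.35) = 0.747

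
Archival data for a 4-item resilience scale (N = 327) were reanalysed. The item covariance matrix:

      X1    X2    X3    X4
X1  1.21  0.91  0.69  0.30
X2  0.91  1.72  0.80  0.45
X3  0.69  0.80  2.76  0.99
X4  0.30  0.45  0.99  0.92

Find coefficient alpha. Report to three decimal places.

Σσ²ᵢ = 1.21 + 1.72 + 2.76 + 0.92 = 6.61
Sum of the distinct covariances = 4.14
σ²_T = 6.61 + 2 × 4.14 = 14.89
α = (k/(k−1))·(1 − Σσ²ᵢ/σ²_T) = (4/3)·(1 − 6.61/14.89) = 0.741

coefficient alpha = 0.741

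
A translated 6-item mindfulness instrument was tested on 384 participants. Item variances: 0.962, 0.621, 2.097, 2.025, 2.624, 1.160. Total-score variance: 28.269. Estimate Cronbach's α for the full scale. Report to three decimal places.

Σσ²ᵢ = 0.962 + 0.621 + 2.097 + 2.025 + 2.624 + 1.160 = 9.489
α = (k/(k−1))·(1 − Σσ²ᵢ/Var(T)) = (6/5)·(1 − 9.489/28.269) = 0.797

α = 0.797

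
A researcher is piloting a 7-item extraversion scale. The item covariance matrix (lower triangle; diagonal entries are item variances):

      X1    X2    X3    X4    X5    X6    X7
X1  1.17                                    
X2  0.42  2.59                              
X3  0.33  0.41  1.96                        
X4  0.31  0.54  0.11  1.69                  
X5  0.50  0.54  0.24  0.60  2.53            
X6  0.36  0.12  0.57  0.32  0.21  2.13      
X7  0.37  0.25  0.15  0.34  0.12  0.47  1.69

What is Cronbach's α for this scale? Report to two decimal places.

α = 0.60

sum of item variances = 1.17 + 2.59 + 1.96 + 1.69 + 2.53 + 2.13 + 1.69 = 13.76
Σ_{i<j} σ_ij = 7.28
Var(T) = 13.76 + 2 × 7.28 = 28.32
α = (k/(k−1))·(1 − sum of item variances/Var(T)) = (7/6)·(1 − 13.76/28.32) = 0.60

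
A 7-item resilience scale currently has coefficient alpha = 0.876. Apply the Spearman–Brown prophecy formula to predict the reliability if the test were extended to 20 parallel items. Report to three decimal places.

Length factor m = 20/7 = 2.8571
α' = m·α / (1 + (m−1)·α)
   = 20/7 × 0.876 / (1 + (20/7 − 1) × 0.876)
   = 2.5029 / 2.6269 = 0.953

predicted reliability = 0.953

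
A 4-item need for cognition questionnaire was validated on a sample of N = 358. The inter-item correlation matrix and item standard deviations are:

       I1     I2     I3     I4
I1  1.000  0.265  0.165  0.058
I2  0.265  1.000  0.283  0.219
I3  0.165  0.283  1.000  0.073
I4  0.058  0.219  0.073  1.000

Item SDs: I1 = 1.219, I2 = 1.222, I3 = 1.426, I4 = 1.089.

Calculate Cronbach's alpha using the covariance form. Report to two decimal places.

Σσ²ᵢ = 1.219² + 1.222² + 1.426² + 1.089² = 6.1986
Covariances σ_ij = r_ij · s_i · s_j:
  σ(I1,I2) = 0.265 × 1.219 × 1.222 = 0.3947
  σ(I1,I3) = 0.165 × 1.219 × 1.426 = 0.2868
  σ(I1,I4) = 0.058 × 1.219 × 1.089 = 0.0770
  σ(I2,I3) = 0.283 × 1.222 × 1.426 = 0.4931
  σ(I2,I4) = 0.219 × 1.222 × 1.089 = 0.2914
  σ(I3,I4) = 0.073 × 1.426 × 1.089 = 0.1134
σ²_T = Σσ²ᵢ + 2·Σσ_ij = 6.1986 + 2 × 1.6564 = 9.5114
α = (4/3)·(1 − 6.1986/9.5114) = 0.46

α = 0.46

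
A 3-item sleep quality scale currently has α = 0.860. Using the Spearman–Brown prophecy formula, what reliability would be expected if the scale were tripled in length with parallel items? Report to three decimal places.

Length factor m = 3
α' = m·α / (1 + (m−1)·α)
   = 3 × 0.860 / (1 + (3 − 1) × 0.860)
   = 2.5800 / 2.7200 = 0.949

predicted reliability = 0.949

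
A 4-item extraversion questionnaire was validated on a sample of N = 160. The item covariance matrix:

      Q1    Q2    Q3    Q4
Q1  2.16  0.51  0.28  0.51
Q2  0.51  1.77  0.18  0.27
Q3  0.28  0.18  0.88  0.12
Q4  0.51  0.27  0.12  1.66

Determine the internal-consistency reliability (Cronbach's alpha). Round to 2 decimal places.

ΣVar(i) = 2.16 + 1.77 + 0.88 + 1.66 = 6.47
Sum of the distinct covariances = 1.87
total variance = 6.47 + 2 × 1.87 = 10.21
α = (k/(k−1))·(1 − ΣVar(i)/total variance) = (4/3)·(1 − 6.47/10.21) = 0.49

Cronbach's alpha = 0.49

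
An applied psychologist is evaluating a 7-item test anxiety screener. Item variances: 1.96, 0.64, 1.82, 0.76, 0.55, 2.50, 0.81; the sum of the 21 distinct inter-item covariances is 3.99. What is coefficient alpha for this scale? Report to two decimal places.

coefficient alpha = 0.55

sum of item variances = 1.96 + 0.64 + 1.82 + 0.76 + 0.55 + 2.50 + 0.81 = 9.04
Sum of distinct covariances = 3.99
σ²_total = sum of item variances + 2·Σcov = 9.04 + 2 × 3.99 = 17.02
α = (7/6)·(1 − 9.04/17.02) = 0.55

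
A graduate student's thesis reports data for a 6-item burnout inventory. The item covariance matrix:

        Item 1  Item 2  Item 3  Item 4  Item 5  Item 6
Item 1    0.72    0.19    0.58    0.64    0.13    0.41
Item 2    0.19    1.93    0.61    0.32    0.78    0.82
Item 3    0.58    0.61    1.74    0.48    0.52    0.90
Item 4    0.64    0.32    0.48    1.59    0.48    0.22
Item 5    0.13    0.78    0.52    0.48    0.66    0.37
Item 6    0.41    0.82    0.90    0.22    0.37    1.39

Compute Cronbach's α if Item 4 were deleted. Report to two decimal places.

Remaining items: Item 1, Item 2, Item 3, Item 5, Item 6 (k = 5).
ΣVar(i) = 0.72 + 1.93 + 1.74 + 0.66 + 1.39 = 6.44
Var(T) = 6.44 + 2 × 5.31 = 17.06
α (item deleted) = (5/4)·(1 − 6.44/17.06) = 0.78

Cronbach's α = 0.78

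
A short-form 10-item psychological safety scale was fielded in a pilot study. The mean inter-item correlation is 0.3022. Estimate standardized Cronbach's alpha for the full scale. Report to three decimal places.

Standardized α = k·r̄ / (1 + (k−1)·r̄) = 10 × 0.3022 / (1 + 9 × 0.3022)
  = 3.0220 / 3.7198 = 0.812

α = 0.812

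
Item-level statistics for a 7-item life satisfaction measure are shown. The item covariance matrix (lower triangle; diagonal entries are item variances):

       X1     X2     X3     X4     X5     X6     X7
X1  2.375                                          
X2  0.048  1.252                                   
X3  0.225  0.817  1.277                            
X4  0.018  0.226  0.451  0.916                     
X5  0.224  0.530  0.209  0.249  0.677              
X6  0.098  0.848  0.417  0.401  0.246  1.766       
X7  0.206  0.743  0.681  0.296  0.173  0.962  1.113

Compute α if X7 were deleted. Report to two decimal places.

α = 0.66

Remaining items: X1, X2, X3, X4, X5, X6 (k = 6).
ΣVar(i) = 2.375 + 1.252 + 1.277 + 0.916 + 0.677 + 1.766 = 8.263
σ²_T = 8.263 + 2 × 5.007 = 18.277
α (item deleted) = (6/5)·(1 − 8.263/18.277) = 0.66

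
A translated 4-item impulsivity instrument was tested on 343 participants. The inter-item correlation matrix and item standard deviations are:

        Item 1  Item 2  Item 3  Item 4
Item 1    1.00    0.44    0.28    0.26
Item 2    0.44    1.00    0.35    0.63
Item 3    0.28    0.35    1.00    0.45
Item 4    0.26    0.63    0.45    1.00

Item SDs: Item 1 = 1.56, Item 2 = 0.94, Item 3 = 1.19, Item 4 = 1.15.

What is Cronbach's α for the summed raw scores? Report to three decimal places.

Σσ²ᵢ = 1.56² + 0.94² + 1.19² + 1.15² = 6.0558
Covariances σ_ij = r_ij · s_i · s_j:
  σ(Item 1,Item 2) = 0.44 × 1.56 × 0.94 = 0.6452
  σ(Item 1,Item 3) = 0.28 × 1.56 × 1.19 = 0.5198
  σ(Item 1,Item 4) = 0.26 × 1.56 × 1.15 = 0.4664
  σ(Item 2,Item 3) = 0.35 × 0.94 × 1.19 = 0.3915
  σ(Item 2,Item 4) = 0.63 × 0.94 × 1.15 = 0.6810
  σ(Item 3,Item 4) = 0.45 × 1.19 × 1.15 = 0.6158
σ²_T = Σσ²ᵢ + 2·Σσ_ij = 6.0558 + 2 × 3.3197 = 12.6952
α = (4/3)·(1 − 6.0558/12.6952) = 0.697

Cronbach's α = 0.697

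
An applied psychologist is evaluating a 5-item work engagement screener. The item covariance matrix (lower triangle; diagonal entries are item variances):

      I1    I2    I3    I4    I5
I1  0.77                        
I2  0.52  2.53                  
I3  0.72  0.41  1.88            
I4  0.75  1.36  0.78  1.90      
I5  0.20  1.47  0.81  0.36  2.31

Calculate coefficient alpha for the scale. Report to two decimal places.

Σσᵢ² = 0.77 + 2.53 + 1.88 + 1.90 + 2.31 = 9.39
Sum of the distinct covariances = 7.38
Var(T) = 9.39 + 2 × 7.38 = 24.15
α = (k/(k−1))·(1 − Σσᵢ²/Var(T)) = (5/4)·(1 − 9.39/24.15) = 0.76

α = 0.76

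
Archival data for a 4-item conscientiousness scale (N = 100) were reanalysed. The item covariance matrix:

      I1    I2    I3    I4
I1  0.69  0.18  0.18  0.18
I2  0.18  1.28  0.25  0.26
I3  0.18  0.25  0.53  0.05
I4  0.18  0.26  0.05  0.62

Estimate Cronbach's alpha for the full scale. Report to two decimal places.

ΣVar(i) = 0.69 + 1.28 + 0.53 + 0.62 = 3.12
Σ_{i<j} σ_ij = 1.10
σ²_total = 3.12 + 2 × 1.10 = 5.32
α = (k/(k−1))·(1 − ΣVar(i)/σ²_total) = (4/3)·(1 − 3.12/5.32) = 0.55

Cronbach's alpha = 0.55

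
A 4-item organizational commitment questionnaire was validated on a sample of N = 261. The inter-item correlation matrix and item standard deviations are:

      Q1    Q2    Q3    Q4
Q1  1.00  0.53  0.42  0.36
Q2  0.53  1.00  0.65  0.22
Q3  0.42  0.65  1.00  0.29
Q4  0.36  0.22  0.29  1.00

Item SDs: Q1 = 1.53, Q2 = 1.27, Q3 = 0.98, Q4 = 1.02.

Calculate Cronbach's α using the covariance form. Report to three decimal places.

Cronbach's α = 0.730

Σσ²ᵢ = 1.53² + 1.27² + 0.98² + 1.02² = 5.9546
Covariances σ_ij = r_ij · s_i · s_j:
  σ(Q1,Q2) = 0.53 × 1.53 × 1.27 = 1.0298
  σ(Q1,Q3) = 0.42 × 1.53 × 0.98 = 0.6297
  σ(Q1,Q4) = 0.36 × 1.53 × 1.02 = 0.5618
  σ(Q2,Q3) = 0.65 × 1.27 × 0.98 = 0.8090
  σ(Q2,Q4) = 0.22 × 1.27 × 1.02 = 0.2850
  σ(Q3,Q4) = 0.29 × 0.98 × 1.02 = 0.2899
σ²_T = Σσ²ᵢ + 2·Σσ_ij = 5.9546 + 2 × 3.6052 = 13.1650
α = (4/3)·(1 − 5.9546/13.1650) = 0.730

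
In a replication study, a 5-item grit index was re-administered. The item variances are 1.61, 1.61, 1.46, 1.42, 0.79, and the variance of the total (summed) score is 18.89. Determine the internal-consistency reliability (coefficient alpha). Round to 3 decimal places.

Σσᵢ² = 1.61 + 1.61 + 1.46 + 1.42 + 0.79 = 6.89
α = (k/(k−1))·(1 − Σσᵢ²/σ²_T) = (5/4)·(1 − 6.89/18.89) = 0.794

coefficient alpha = 0.794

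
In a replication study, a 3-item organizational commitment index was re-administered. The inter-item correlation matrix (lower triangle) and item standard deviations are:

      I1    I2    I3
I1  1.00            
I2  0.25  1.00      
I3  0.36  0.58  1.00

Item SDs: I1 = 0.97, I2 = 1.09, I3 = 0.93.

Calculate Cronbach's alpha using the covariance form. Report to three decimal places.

α = 0.660

Σσ²ᵢ = 0.97² + 1.09² + 0.93² = 2.9939
Covariances σ_ij = r_ij · s_i · s_j:
  σ(I1,I2) = 0.25 × 0.97 × 1.09 = 0.2643
  σ(I1,I3) = 0.36 × 0.97 × 0.93 = 0.3248
  σ(I2,I3) = 0.58 × 1.09 × 0.93 = 0.5879
σ²_T = Σσ²ᵢ + 2·Σσ_ij = 2.9939 + 2 × 1.1770 = 5.3479
α = (3/2)·(1 − 2.9939/5.3479) = 0.660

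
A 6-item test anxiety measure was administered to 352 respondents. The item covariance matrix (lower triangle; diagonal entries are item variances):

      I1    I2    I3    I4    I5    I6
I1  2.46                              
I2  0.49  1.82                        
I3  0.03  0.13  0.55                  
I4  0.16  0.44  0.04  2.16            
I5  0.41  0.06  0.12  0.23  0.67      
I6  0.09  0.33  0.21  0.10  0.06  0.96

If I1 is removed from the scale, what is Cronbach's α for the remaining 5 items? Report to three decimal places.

Remaining items: I2, I3, I4, I5, I6 (k = 5).
Σσᵢ² = 1.82 + 0.55 + 2.16 + 0.67 + 0.96 = 6.16
total variance = 6.16 + 2 × 1.72 = 9.60
α (item deleted) = (5/4)·(1 − 6.16/9.60) = 0.448

α = 0.448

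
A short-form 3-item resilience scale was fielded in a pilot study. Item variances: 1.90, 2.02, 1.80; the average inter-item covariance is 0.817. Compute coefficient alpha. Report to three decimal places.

α = 0.692

sum of item variances = 1.90 + 2.02 + 1.80 = 5.72
Sum of the 3 distinct covariances = 3 × 0.817 = 2.451
total variance = sum of item variances + 2·Σcov = 5.72 + 2 × 2.451 = 10.622
α = (3/2)·(1 − 5.72/10.622) = 0.692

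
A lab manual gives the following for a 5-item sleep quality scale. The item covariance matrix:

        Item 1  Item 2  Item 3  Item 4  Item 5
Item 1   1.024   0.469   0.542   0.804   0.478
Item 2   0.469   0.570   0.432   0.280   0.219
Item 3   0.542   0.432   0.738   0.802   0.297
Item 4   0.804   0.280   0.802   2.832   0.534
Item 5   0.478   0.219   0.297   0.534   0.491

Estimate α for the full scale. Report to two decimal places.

α = 0.79

Σσ²ᵢ = 1.024 + 0.570 + 0.738 + 2.832 + 0.491 = 5.655
Sum of the distinct covariances = 4.857
σ²_T = 5.655 + 2 × 4.857 = 15.369
α = (k/(k−1))·(1 − Σσ²ᵢ/σ²_T) = (5/4)·(1 − 5.655/15.369) = 0.79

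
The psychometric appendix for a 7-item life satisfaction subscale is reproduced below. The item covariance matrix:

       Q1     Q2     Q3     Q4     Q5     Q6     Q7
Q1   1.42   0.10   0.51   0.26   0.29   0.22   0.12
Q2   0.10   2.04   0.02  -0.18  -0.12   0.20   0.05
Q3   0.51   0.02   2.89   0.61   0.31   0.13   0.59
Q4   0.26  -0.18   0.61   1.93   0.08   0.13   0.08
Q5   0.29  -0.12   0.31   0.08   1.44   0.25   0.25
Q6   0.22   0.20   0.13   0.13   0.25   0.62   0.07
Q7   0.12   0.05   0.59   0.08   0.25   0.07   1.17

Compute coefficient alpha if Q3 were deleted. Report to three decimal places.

Remaining items: Q1, Q2, Q4, Q5, Q6, Q7 (k = 6).
Σσ²ᵢ = 1.42 + 2.04 + 1.93 + 1.44 + 0.62 + 1.17 = 8.62
σ²_total = 8.62 + 2 × 1.80 = 12.22
α (item deleted) = (6/5)·(1 − 8.62/12.22) = 0.354

coefficient alpha = 0.354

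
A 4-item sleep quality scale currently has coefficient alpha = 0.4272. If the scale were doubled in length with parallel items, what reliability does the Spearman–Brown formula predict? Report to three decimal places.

Length factor m = 2
α' = m·α / (1 + (m−1)·α)
   = 2 × 0.4272 / (1 + (2 − 1) × 0.4272)
   = 0.8544 / 1.4272 = 0.599

predicted reliability = 0.599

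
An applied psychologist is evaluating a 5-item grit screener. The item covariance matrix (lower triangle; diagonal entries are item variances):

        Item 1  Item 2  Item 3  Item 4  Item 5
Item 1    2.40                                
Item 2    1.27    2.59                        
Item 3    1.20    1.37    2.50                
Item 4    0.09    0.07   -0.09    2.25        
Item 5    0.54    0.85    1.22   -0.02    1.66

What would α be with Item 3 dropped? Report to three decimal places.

Remaining items: Item 1, Item 2, Item 4, Item 5 (k = 4).
sum of item variances = 2.40 + 2.59 + 2.25 + 1.66 = 8.90
total variance = 8.90 + 2 × 2.80 = 14.50
α (item deleted) = (4/3)·(1 − 8.90/14.50) = 0.515

α = 0.515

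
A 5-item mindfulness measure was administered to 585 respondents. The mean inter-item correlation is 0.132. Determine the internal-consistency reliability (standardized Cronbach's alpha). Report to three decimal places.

Standardized α = k·r̄ / (1 + (k−1)·r̄) = 5 × 0.132 / (1 + 4 × 0.132)
  = 0.6600 / 1.5280 = 0.432

standardized Cronbach's alpha = 0.432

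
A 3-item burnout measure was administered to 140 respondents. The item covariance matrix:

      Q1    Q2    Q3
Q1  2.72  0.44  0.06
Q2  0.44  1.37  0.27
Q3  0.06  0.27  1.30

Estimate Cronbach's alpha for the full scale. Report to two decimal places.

sum of item variances = 2.72 + 1.37 + 1.30 = 5.39
Sum of off-diagonal covariances = 0.77
Var(T) = 5.39 + 2 × 0.77 = 6.93
α = (k/(k−1))·(1 − sum of item variances/Var(T)) = (3/2)·(1 − 5.39/6.93) = 0.33

Cronbach's alpha = 0.33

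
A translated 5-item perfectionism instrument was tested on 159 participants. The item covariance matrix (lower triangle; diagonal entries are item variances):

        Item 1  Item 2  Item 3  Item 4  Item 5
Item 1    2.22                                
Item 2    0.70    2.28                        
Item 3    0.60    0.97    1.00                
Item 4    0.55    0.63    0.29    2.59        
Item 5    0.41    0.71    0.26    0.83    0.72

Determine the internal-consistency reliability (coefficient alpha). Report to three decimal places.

sum of item variances = 2.22 + 2.28 + 1.00 + 2.59 + 0.72 = 8.81
Sum of the distinct covariances = 5.95
σ²_total = 8.81 + 2 × 5.95 = 20.71
α = (k/(k−1))·(1 − sum of item variances/σ²_total) = (5/4)·(1 − 8.81/20.71) = 0.718

α = 0.718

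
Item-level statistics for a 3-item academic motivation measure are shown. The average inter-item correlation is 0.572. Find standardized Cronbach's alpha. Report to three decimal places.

Standardized α = k·r̄ / (1 + (k−1)·r̄) = 3 × 0.572 / (1 + 2 × 0.572)
  = 1.7160 / 2.1440 = 0.800

α = 0.800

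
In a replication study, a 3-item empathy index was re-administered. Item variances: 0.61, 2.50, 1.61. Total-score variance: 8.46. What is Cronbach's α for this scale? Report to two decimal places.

Cronbach's α = 0.66

Σσ²ᵢ = 0.61 + 2.50 + 1.61 = 4.72
α = (k/(k−1))·(1 − Σσ²ᵢ/total variance) = (3/2)·(1 − 4.72/8.46) = 0.66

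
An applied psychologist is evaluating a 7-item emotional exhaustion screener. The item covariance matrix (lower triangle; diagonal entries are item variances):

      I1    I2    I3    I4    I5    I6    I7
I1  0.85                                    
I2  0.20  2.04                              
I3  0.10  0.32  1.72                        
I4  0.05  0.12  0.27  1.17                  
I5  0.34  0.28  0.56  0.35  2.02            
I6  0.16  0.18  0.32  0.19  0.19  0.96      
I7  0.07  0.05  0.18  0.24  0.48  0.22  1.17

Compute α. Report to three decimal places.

sum of item variances = 0.85 + 2.04 + 1.72 + 1.17 + 2.02 + 0.96 + 1.17 = 9.93
Sum of the distinct covariances = 4.87
σ²_total = 9.93 + 2 × 4.87 = 19.67
α = (k/(k−1))·(1 − sum of item variances/σ²_total) = (7/6)·(1 − 9.93/19.67) = 0.578

α = 0.578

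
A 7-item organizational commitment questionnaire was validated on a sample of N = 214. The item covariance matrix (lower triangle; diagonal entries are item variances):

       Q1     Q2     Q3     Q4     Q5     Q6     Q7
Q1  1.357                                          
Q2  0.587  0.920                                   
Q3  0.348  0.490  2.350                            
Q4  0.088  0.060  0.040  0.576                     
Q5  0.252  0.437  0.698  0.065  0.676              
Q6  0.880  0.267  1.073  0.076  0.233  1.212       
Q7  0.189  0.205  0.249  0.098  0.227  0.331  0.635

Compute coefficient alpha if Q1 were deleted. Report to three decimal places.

Remaining items: Q2, Q3, Q4, Q5, Q6, Q7 (k = 6).
Σσᵢ² = 0.920 + 2.350 + 0.576 + 0.676 + 1.212 + 0.635 = 6.369
total variance = 6.369 + 2 × 4.549 = 15.467
α (item deleted) = (6/5)·(1 − 6.369/15.467) = 0.706

coefficient alpha = 0.706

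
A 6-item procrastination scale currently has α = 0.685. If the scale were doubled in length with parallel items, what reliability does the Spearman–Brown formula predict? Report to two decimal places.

predicted reliability = 0.81

Length factor m = 2
α' = m·α / (1 + (m−1)·α)
   = 2 × 0.685 / (1 + (2 − 1) × 0.685)
   = 1.3700 / 1.6850 = 0.81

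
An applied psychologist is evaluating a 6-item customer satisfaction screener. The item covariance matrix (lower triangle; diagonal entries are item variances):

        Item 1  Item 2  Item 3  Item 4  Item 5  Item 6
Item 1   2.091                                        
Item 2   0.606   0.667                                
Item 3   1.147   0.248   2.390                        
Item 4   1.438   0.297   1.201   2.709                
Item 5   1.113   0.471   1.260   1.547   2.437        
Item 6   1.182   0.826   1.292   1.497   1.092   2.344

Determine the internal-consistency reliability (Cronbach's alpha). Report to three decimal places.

sum of item variances = 2.091 + 0.667 + 2.390 + 2.709 + 2.437 + 2.344 = 12.638
Sum of the distinct covariances = 15.217
σ²_total = 12.638 + 2 × 15.217 = 43.072
α = (k/(k−1))·(1 − sum of item variances/σ²_total) = (6/5)·(1 − 12.638/43.072) = 0.848

Cronbach's alpha = 0.848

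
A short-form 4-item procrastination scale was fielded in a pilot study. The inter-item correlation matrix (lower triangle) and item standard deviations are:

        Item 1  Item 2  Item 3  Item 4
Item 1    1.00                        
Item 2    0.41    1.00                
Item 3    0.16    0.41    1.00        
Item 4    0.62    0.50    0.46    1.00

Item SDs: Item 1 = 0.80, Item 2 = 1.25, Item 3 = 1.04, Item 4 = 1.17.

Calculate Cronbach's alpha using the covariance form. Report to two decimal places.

Σσ²ᵢ = 0.80² + 1.25² + 1.04² + 1.17² = 4.6530
Covariances σ_ij = r_ij · s_i · s_j:
  σ(Item 1,Item 2) = 0.41 × 0.80 × 1.25 = 0.4100
  σ(Item 1,Item 3) = 0.16 × 0.80 × 1.04 = 0.1331
  σ(Item 1,Item 4) = 0.62 × 0.80 × 1.17 = 0.5803
  σ(Item 2,Item 3) = 0.41 × 1.25 × 1.04 = 0.5330
  σ(Item 2,Item 4) = 0.50 × 1.25 × 1.17 = 0.7312
  σ(Item 3,Item 4) = 0.46 × 1.04 × 1.17 = 0.5597
σ²_T = Σσ²ᵢ + 2·Σσ_ij = 4.6530 + 2 × 2.9473 = 10.5476
α = (4/3)·(1 − 4.6530/10.5476) = 0.75

Cronbach's alpha = 0.75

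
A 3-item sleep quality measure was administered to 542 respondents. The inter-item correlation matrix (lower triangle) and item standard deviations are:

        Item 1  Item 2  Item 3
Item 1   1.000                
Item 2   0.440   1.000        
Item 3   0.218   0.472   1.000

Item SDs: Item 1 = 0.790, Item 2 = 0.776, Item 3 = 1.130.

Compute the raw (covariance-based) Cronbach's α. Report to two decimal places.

α = 0.62

Σσ²ᵢ = 0.790² + 0.776² + 1.130² = 2.5032
Covariances σ_ij = r_ij · s_i · s_j:
  σ(Item 1,Item 2) = 0.440 × 0.790 × 0.776 = 0.2697
  σ(Item 1,Item 3) = 0.218 × 0.790 × 1.130 = 0.1946
  σ(Item 2,Item 3) = 0.472 × 0.776 × 1.130 = 0.4139
σ²_T = Σσ²ᵢ + 2·Σσ_ij = 2.5032 + 2 × 0.8782 = 4.2596
α = (3/2)·(1 − 2.5032/4.2596) = 0.62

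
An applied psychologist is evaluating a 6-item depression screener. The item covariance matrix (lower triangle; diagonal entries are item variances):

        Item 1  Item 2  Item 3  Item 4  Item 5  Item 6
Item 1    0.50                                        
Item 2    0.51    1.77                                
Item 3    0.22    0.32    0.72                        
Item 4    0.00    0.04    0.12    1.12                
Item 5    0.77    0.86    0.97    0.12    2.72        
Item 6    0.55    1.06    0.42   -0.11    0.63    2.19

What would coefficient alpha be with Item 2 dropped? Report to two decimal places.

Remaining items: Item 1, Item 3, Item 4, Item 5, Item 6 (k = 5).
ΣVar(i) = 0.50 + 0.72 + 1.12 + 2.72 + 2.19 = 7.25
σ²_total = 7.25 + 2 × 3.69 = 14.63
α (item deleted) = (5/4)·(1 − 7.25/14.63) = 0.63

α = 0.63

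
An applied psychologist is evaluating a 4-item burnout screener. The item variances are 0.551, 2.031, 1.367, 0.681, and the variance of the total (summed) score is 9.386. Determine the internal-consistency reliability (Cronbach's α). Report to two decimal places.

ΣVar(i) = 0.551 + 2.031 + 1.367 + 0.681 = 4.630
α = (k/(k−1))·(1 − ΣVar(i)/σ²_total) = (4/3)·(1 − 4.630/9.386) = 0.68

α = 0.68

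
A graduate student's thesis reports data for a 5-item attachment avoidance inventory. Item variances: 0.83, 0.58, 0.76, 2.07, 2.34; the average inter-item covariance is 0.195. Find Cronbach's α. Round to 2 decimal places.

Σσ²ᵢ = 0.83 + 0.58 + 0.76 + 2.07 + 2.34 = 6.58
Sum of the 10 distinct covariances = 10 × 0.195 = 1.950
total variance = Σσ²ᵢ + 2·Σcov = 6.58 + 2 × 1.950 = 10.480
α = (5/4)·(1 − 6.58/10.480) = 0.47

Cronbach's α = 0.47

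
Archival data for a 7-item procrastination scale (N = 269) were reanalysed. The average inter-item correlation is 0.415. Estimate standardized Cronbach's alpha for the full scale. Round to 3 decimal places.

Standardized α = k·r̄ / (1 + (k−1)·r̄) = 7 × 0.415 / (1 + 6 × 0.415)
  = 2.9050 / 3.4900 = 0.832

standardized Cronbach's alpha = 0.832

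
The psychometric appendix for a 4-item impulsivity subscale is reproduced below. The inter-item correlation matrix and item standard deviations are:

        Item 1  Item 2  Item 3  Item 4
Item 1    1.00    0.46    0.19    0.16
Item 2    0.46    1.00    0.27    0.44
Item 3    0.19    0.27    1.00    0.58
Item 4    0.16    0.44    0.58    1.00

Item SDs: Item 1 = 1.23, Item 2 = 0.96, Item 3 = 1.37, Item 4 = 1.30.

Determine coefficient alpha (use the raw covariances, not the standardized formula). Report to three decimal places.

Σσ²ᵢ = 1.23² + 0.96² + 1.37² + 1.30² = 6.0014
Covariances σ_ij = r_ij · s_i · s_j:
  σ(Item 1,Item 2) = 0.46 × 1.23 × 0.96 = 0.5432
  σ(Item 1,Item 3) = 0.19 × 1.23 × 1.37 = 0.3202
  σ(Item 1,Item 4) = 0.16 × 1.23 × 1.30 = 0.2558
  σ(Item 2,Item 3) = 0.27 × 0.96 × 1.37 = 0.3551
  σ(Item 2,Item 4) = 0.44 × 0.96 × 1.30 = 0.5491
  σ(Item 3,Item 4) = 0.58 × 1.37 × 1.30 = 1.0330
σ²_T = Σσ²ᵢ + 2·Σσ_ij = 6.0014 + 2 × 3.0564 = 12.1142
α = (4/3)·(1 − 6.0014/12.1142) = 0.673

α = 0.673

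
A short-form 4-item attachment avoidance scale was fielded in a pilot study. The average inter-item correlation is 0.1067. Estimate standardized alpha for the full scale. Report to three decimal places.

Standardized α = k·r̄ / (1 + (k−1)·r̄) = 4 × 0.1067 / (1 + 3 × 0.1067)
  = 0.4268 / 1.3201 = 0.323

standardized alpha = 0.323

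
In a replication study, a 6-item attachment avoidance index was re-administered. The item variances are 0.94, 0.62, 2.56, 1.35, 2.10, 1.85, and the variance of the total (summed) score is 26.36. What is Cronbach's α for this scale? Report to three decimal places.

Σσ²ᵢ = 0.94 + 0.62 + 2.56 + 1.35 + 2.10 + 1.85 = 9.42
α = (k/(k−1))·(1 − Σσ²ᵢ/σ²_total) = (6/5)·(1 − 9.42/26.36) = 0.771

Cronbach's α = 0.771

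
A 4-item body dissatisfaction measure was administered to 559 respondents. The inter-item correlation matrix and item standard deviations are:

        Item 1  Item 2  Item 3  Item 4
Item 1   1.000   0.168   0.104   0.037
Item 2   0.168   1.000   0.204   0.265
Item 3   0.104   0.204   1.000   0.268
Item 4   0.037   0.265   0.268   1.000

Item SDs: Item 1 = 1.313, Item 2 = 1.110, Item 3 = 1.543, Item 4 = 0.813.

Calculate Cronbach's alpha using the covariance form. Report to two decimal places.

Cronbach's alpha = 0.43

Σσ²ᵢ = 1.313² + 1.110² + 1.543² + 0.813² = 5.9979
Covariances σ_ij = r_ij · s_i · s_j:
  σ(Item 1,Item 2) = 0.168 × 1.313 × 1.110 = 0.2448
  σ(Item 1,Item 3) = 0.104 × 1.313 × 1.543 = 0.2107
  σ(Item 1,Item 4) = 0.037 × 1.313 × 0.813 = 0.0395
  σ(Item 2,Item 3) = 0.204 × 1.110 × 1.543 = 0.3494
  σ(Item 2,Item 4) = 0.265 × 1.110 × 0.813 = 0.2391
  σ(Item 3,Item 4) = 0.268 × 1.543 × 0.813 = 0.3362
σ²_T = Σσ²ᵢ + 2·Σσ_ij = 5.9979 + 2 × 1.4197 = 8.8373
α = (4/3)·(1 − 5.9979/8.8373) = 0.43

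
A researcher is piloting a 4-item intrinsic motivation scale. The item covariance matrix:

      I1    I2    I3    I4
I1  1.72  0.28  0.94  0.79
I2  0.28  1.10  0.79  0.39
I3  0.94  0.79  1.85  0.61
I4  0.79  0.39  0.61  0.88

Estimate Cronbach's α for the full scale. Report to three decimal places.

α = 0.771

ΣVar(i) = 1.72 + 1.10 + 1.85 + 0.88 = 5.55
Sum of the distinct covariances = 3.80
total variance = 5.55 + 2 × 3.80 = 13.15
α = (k/(k−1))·(1 − ΣVar(i)/total variance) = (4/3)·(1 − 5.55/13.15) = 0.771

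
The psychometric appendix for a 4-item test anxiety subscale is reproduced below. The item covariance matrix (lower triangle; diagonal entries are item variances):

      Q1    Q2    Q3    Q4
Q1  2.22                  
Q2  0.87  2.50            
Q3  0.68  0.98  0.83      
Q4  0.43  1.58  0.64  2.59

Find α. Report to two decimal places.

α = 0.75

Σσᵢ² = 2.22 + 2.50 + 0.83 + 2.59 = 8.14
Sum of the distinct covariances = 5.18
total variance = 8.14 + 2 × 5.18 = 18.50
α = (k/(k−1))·(1 − Σσᵢ²/total variance) = (4/3)·(1 − 8.14/18.50) = 0.75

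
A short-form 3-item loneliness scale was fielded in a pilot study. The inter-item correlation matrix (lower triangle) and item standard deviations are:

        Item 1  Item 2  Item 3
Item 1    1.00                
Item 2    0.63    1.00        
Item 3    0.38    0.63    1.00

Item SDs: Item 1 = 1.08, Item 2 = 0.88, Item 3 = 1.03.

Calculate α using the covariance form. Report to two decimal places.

α = 0.77

Σσ²ᵢ = 1.08² + 0.88² + 1.03² = 3.0017
Covariances σ_ij = r_ij · s_i · s_j:
  σ(Item 1,Item 2) = 0.63 × 1.08 × 0.88 = 0.5988
  σ(Item 1,Item 3) = 0.38 × 1.08 × 1.03 = 0.4227
  σ(Item 2,Item 3) = 0.63 × 0.88 × 1.03 = 0.5710
σ²_T = Σσ²ᵢ + 2·Σσ_ij = 3.0017 + 2 × 1.5925 = 6.1867
α = (3/2)·(1 − 3.0017/6.1867) = 0.77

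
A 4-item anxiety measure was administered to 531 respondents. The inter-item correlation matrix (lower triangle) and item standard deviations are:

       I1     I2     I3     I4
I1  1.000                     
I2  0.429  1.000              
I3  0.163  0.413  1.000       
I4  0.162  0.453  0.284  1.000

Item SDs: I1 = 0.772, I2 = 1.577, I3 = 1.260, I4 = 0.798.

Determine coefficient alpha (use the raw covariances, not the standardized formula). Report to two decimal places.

Σσ²ᵢ = 0.772² + 1.577² + 1.260² + 0.798² = 5.3073
Covariances σ_ij = r_ij · s_i · s_j:
  σ(I1,I2) = 0.429 × 0.772 × 1.577 = 0.5223
  σ(I1,I3) = 0.163 × 0.772 × 1.260 = 0.1586
  σ(I1,I4) = 0.162 × 0.772 × 0.798 = 0.0998
  σ(I2,I3) = 0.413 × 1.577 × 1.260 = 0.8206
  σ(I2,I4) = 0.453 × 1.577 × 0.798 = 0.5701
  σ(I3,I4) = 0.284 × 1.260 × 0.798 = 0.2856
σ²_T = Σσ²ᵢ + 2·Σσ_ij = 5.3073 + 2 × 2.4570 = 10.2213
α = (4/3)·(1 − 5.3073/10.2213) = 0.64

α = 0.64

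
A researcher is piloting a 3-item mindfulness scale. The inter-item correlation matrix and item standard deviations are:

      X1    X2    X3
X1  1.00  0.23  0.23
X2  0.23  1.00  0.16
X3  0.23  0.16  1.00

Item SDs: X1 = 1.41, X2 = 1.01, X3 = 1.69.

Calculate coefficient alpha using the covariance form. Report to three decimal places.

coefficient alpha = 0.422

Σσ²ᵢ = 1.41² + 1.01² + 1.69² = 5.8643
Covariances σ_ij = r_ij · s_i · s_j:
  σ(X1,X2) = 0.23 × 1.41 × 1.01 = 0.3275
  σ(X1,X3) = 0.23 × 1.41 × 1.69 = 0.5481
  σ(X2,X3) = 0.16 × 1.01 × 1.69 = 0.2731
σ²_T = Σσ²ᵢ + 2·Σσ_ij = 5.8643 + 2 × 1.1487 = 8.1617
α = (3/2)·(1 − 5.8643/8.1617) = 0.422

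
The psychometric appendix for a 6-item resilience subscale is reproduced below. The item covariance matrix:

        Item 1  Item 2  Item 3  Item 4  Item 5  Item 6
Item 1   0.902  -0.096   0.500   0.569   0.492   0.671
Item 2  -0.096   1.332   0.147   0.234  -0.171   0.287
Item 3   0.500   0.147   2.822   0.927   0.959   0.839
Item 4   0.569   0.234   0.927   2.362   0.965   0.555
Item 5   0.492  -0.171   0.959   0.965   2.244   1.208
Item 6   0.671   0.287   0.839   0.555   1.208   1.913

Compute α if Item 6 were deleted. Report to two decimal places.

Remaining items: Item 1, Item 2, Item 3, Item 4, Item 5 (k = 5).
sum of item variances = 0.902 + 1.332 + 2.822 + 2.362 + 2.244 = 9.662
total variance = 9.662 + 2 × 4.526 = 18.714
α (item deleted) = (5/4)·(1 − 9.662/18.714) = 0.60

α = 0.60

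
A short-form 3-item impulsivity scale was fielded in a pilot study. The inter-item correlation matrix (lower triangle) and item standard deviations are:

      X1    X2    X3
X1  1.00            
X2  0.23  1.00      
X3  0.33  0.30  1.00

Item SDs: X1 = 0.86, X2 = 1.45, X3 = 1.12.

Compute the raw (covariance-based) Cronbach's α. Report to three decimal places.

α = 0.522

Σσ²ᵢ = 0.86² + 1.45² + 1.12² = 4.0965
Covariances σ_ij = r_ij · s_i · s_j:
  σ(X1,X2) = 0.23 × 0.86 × 1.45 = 0.2868
  σ(X1,X3) = 0.33 × 0.86 × 1.12 = 0.3179
  σ(X2,X3) = 0.30 × 1.45 × 1.12 = 0.4872
σ²_T = Σσ²ᵢ + 2·Σσ_ij = 4.0965 + 2 × 1.0919 = 6.2803
α = (3/2)·(1 − 4.0965/6.2803) = 0.522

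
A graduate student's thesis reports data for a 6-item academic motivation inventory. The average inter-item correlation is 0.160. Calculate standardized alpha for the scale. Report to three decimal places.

Standardized α = k·r̄ / (1 + (k−1)·r̄) = 6 × 0.160 / (1 + 5 × 0.160)
  = 0.9600 / 1.8000 = 0.533

standardized alpha = 0.533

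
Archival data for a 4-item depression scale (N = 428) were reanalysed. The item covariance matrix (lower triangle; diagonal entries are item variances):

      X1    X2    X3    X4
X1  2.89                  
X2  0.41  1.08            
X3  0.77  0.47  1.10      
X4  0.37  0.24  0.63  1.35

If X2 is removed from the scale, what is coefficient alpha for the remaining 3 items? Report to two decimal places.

Remaining items: X1, X3, X4 (k = 3).
Σσᵢ² = 2.89 + 1.10 + 1.35 = 5.34
Var(T) = 5.34 + 2 × 1.77 = 8.88
α (item deleted) = (3/2)·(1 − 5.34/8.88) = 0.60

α = 0.60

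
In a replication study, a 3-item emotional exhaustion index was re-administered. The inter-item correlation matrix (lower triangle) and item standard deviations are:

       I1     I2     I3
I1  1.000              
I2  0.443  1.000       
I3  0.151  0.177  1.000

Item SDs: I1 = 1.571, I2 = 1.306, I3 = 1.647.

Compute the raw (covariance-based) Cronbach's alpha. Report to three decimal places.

Σσ²ᵢ = 1.571² + 1.306² + 1.647² = 6.8863
Covariances σ_ij = r_ij · s_i · s_j:
  σ(I1,I2) = 0.443 × 1.571 × 1.306 = 0.9089
  σ(I1,I3) = 0.151 × 1.571 × 1.647 = 0.3907
  σ(I2,I3) = 0.177 × 1.306 × 1.647 = 0.3807
σ²_T = Σσ²ᵢ + 2·Σσ_ij = 6.8863 + 2 × 1.6803 = 10.2469
α = (3/2)·(1 − 6.8863/10.2469) = 0.492

Cronbach's alpha = 0.492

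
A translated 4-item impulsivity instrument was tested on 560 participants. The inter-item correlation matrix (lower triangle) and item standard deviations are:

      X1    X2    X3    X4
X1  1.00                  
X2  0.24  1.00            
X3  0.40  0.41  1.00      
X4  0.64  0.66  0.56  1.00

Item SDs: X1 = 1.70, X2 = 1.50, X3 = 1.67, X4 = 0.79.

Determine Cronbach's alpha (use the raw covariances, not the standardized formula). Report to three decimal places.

Cronbach's alpha = 0.729

Σσ²ᵢ = 1.70² + 1.50² + 1.67² + 0.79² = 8.5530
Covariances σ_ij = r_ij · s_i · s_j:
  σ(X1,X2) = 0.24 × 1.70 × 1.50 = 0.6120
  σ(X1,X3) = 0.40 × 1.70 × 1.67 = 1.1356
  σ(X1,X4) = 0.64 × 1.70 × 0.79 = 0.8595
  σ(X2,X3) = 0.41 × 1.50 × 1.67 = 1.0271
  σ(X2,X4) = 0.66 × 1.50 × 0.79 = 0.7821
  σ(X3,X4) = 0.56 × 1.67 × 0.79 = 0.7388
σ²_T = Σσ²ᵢ + 2·Σσ_ij = 8.5530 + 2 × 5.1551 = 18.8632
α = (4/3)·(1 − 8.5530/18.8632) = 0.729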